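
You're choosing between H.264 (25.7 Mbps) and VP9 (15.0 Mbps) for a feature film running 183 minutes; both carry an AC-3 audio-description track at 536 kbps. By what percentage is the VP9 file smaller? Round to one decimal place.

183 min = 10980 s
Audio: 536 kbps = 0.536 Mbps.
H.264: 26.236 Mbps × 10980 s = 288071.3 Mb = 36.009 GB.
VP9: 15.536 Mbps × 10980 s = 170585.3 Mb = 21.323 GB.
Reduction: (1 − 21.323/36.009) × 100 = 40.78%.

40.8%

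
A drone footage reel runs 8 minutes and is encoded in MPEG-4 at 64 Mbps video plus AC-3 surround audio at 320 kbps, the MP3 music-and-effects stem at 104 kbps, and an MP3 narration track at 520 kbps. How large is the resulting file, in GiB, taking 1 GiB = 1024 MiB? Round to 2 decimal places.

3.63 GiB

8 min = 480 s
Audio total: 320 + 104 + 520 = 944 kbps = 0.944 Mbps.
Total bitrate: 64 + 0.944 = 64.944 Mbps.
Stream data: 64.944 Mbps × 480 s = 31173.1 Mb.
31,173 Mb = 3,896,640,000 bytes ÷ 1,073,741,824 = 3.629 GiB.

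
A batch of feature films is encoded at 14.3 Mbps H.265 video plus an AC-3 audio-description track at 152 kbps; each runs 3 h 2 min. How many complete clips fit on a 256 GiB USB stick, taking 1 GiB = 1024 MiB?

13

3 h 2 min = 182 min = 10920 s
Audio: 152 kbps = 0.152 Mbps.
Total bitrate: 14.452 Mbps.
Per item: 14.452 Mbps × 10920 s = 157,816 Mb = 19,727 MB.
Capacity: 256 GiB = 2,199,023 Mb; 13.93 items → 13 complete.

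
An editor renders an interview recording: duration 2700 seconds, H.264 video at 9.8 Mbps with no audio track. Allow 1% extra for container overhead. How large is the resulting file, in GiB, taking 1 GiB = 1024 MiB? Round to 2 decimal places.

Total bitrate: 9.8 Mbps.
Stream data: 9.800 Mbps × 2700 s = 26460.0 Mb.
With 1% container overhead: ×1.01.
26,725 Mb = 3,340,575,000 bytes ÷ 1,073,741,824 = 3.111 GiB.

3.11 GiB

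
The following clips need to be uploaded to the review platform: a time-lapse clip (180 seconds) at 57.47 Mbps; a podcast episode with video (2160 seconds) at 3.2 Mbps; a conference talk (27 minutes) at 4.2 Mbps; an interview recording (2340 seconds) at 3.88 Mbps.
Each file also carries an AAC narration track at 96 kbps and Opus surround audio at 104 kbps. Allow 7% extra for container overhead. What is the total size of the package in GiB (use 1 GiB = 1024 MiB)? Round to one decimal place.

4.3 GiB

Audio total: 96 + 104 = 200 kbps = 0.200 Mbps.
time-lapse clip: 57.670 Mbps × 180 s × 1.07 = 11107.2 Mb
podcast episode with video: 3.400 Mbps × 2160 s × 1.07 = 7858.1 Mb
conference talk: 4.400 Mbps × 1620 s × 1.07 = 7627.0 Mb
interview recording: 4.080 Mbps × 2340 s × 1.07 = 10215.5 Mb
Total: 36807.8 Mb = 4601.0 MB.
= 4.285 GiB.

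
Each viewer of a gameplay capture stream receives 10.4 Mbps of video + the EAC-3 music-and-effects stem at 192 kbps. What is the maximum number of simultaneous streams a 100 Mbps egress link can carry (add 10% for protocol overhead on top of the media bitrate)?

Audio: 192 kbps = 0.192 Mbps.
Per-viewer media rate: 10.592 Mbps.
On the wire with 10% overhead: 11.651 Mbps.
100 Mbps = 100.0 Mbps; 100.0 / 11.651 = 8.58 → 8 viewers.

8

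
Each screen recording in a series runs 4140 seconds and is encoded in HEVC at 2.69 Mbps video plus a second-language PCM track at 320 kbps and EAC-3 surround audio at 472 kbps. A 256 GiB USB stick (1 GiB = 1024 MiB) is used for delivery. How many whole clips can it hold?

152

Audio total: 320 + 472 = 792 kbps = 0.792 Mbps.
Total bitrate: 3.482 Mbps.
Per item: 3.482 Mbps × 4140 s = 14,415 Mb = 1,802 MB.
Capacity: 256 GiB = 2,199,023 Mb; 152.55 items → 152 complete.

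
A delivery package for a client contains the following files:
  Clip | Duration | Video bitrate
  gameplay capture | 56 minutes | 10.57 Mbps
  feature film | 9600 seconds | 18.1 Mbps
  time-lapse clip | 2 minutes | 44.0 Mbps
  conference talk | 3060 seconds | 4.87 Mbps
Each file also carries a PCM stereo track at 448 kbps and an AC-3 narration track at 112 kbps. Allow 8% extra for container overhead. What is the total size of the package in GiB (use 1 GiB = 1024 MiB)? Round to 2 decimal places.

29.99 GiB

Audio total: 448 + 112 = 560 kbps = 0.560 Mbps.
gameplay capture: 11.130 Mbps × 3360 s × 1.08 = 40388.5 Mb
feature film: 18.660 Mbps × 9600 s × 1.08 = 193466.9 Mb
time-lapse clip: 44.560 Mbps × 120 s × 1.08 = 5775.0 Mb
conference talk: 5.430 Mbps × 3060 s × 1.08 = 17945.1 Mb
Total: 257575.5 Mb = 32196.9 MB.
= 29.99 GiB.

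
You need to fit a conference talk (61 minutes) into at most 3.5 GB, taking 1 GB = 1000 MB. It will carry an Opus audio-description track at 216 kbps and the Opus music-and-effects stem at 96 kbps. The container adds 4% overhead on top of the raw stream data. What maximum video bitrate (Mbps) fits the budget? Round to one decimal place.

Budget: 3.5 GB = 28000.0 Mb.
Stream payload after overhead: 28000.0 / 1.04 = 26923.1 Mb.
61 min = 3660 s
Total bitrate budget: 26923.1 Mb / 3660 s = 7.356 Mbps.
Audio total: 216 + 96 = 312 kbps = 0.312 Mbps.
Video: 7.356 − 0.312 = 7.044 Mbps.

7.0 Mbps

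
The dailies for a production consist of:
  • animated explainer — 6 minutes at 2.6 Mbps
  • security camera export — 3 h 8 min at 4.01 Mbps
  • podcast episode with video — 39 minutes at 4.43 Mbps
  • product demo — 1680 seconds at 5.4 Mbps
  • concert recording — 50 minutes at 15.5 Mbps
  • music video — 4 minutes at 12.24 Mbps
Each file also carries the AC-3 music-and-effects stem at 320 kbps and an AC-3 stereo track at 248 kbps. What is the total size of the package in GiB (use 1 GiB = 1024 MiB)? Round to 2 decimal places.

14.64 GiB

Audio total: 320 + 248 = 568 kbps = 0.568 Mbps.
animated explainer: 3.168 Mbps × 360 s = 1140.5 Mb
security camera export: 4.578 Mbps × 11280 s = 51639.8 Mb
podcast episode with video: 4.998 Mbps × 2340 s = 11695.3 Mb
product demo: 5.968 Mbps × 1680 s = 10026.2 Mb
concert recording: 16.068 Mbps × 3000 s = 48204.0 Mb
music video: 12.808 Mbps × 240 s = 3073.9 Mb
Total: 125779.8 Mb = 15722.5 MB.
= 14.64 GiB.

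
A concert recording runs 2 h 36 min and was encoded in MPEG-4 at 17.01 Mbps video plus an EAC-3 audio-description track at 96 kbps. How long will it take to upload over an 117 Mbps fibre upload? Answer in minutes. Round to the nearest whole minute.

23 minutes

2 h 36 min = 156 min = 9360 s
Audio: 96 kbps = 0.096 Mbps.
Total bitrate: 17.106 Mbps.
File: 17.106 Mbps × 9360 s = 160112.2 Mb.
At 117 Mbps: 160112.2 / 117 = 1368.5 s ≈ 22.8 minutes.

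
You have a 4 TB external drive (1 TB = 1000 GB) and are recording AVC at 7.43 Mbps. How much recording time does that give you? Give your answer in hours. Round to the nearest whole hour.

1196 hours

Capacity: 4 TB = 32,000,000 Mb.
Recording time: 32,000,000 / 7.430 = 4,306,864 s ≈ 1,196 hours.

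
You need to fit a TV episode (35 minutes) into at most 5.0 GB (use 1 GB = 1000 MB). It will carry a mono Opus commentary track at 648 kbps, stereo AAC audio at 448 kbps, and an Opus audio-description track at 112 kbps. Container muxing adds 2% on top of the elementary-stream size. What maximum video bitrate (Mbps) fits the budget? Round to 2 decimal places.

Budget: 5.0 GB = 40000.0 Mb.
Stream payload after overhead: 40000.0 / 1.02 = 39215.7 Mb.
35 min = 2100 s
Total bitrate budget: 39215.7 Mb / 2100 s = 18.674 Mbps.
Audio total: 648 + 448 + 112 = 1208 kbps = 1.208 Mbps.
Video: 18.674 − 1.208 = 17.466 Mbps.

17.47 Mbps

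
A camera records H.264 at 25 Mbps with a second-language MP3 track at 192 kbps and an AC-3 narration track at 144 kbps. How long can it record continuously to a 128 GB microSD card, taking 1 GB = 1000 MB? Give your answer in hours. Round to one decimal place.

11.2 hours

Audio total: 192 + 144 = 336 kbps = 0.336 Mbps.
Total bitrate: 25 + 0.336 = 25.336 Mbps.
Capacity: 128 GB = 1,024,000 Mb.
Recording time: 1,024,000 / 25.336 = 40,417 s ≈ 11.2 hours.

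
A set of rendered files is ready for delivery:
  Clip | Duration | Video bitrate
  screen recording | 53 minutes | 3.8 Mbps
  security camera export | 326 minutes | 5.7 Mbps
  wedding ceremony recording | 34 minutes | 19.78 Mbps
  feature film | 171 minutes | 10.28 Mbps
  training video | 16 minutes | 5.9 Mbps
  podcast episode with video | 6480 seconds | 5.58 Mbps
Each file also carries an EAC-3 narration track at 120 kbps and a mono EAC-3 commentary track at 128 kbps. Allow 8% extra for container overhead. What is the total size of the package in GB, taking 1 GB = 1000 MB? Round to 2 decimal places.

43.44 GB

Audio total: 120 + 128 = 248 kbps = 0.248 Mbps.
screen recording: 4.048 Mbps × 3180 s × 1.08 = 13902.5 Mb
security camera export: 5.948 Mbps × 19560 s × 1.08 = 125650.3 Mb
wedding ceremony recording: 20.028 Mbps × 2040 s × 1.08 = 44125.7 Mb
feature film: 10.528 Mbps × 10260 s × 1.08 = 116658.7 Mb
training video: 6.148 Mbps × 960 s × 1.08 = 6374.2 Mb
podcast episode with video: 5.828 Mbps × 6480 s × 1.08 = 40786.7 Mb
Total: 347498.0 Mb = 43437.3 MB.
= 43.44 GB.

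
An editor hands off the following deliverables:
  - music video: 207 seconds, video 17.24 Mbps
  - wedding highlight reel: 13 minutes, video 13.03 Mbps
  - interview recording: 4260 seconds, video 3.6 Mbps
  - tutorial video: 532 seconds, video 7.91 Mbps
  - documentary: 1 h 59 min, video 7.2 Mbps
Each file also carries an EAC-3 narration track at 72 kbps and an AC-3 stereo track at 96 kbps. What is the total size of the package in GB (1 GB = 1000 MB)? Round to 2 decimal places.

10.86 GB

Audio total: 72 + 96 = 168 kbps = 0.168 Mbps.
music video: 17.408 Mbps × 207 s = 3603.5 Mb
wedding highlight reel: 13.198 Mbps × 780 s = 10294.4 Mb
interview recording: 3.768 Mbps × 4260 s = 16051.7 Mb
tutorial video: 8.078 Mbps × 532 s = 4297.5 Mb
documentary: 7.368 Mbps × 7140 s = 52607.5 Mb
Total: 86854.6 Mb = 10856.8 MB.
= 10.86 GB.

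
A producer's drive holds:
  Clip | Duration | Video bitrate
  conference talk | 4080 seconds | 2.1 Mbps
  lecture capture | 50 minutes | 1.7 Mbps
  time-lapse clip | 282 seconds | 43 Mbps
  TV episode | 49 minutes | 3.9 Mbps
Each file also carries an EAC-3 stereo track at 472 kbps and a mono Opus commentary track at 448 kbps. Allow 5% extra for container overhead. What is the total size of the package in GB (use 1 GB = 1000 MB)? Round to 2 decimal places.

Audio total: 472 + 448 = 920 kbps = 0.920 Mbps.
conference talk: 3.020 Mbps × 4080 s × 1.05 = 12937.7 Mb
lecture capture: 2.620 Mbps × 3000 s × 1.05 = 8253.0 Mb
time-lapse clip: 43.920 Mbps × 282 s × 1.05 = 13004.7 Mb
TV episode: 4.820 Mbps × 2940 s × 1.05 = 14879.3 Mb
Total: 49074.7 Mb = 6134.3 MB.
= 6.134 GB.

6.13 GB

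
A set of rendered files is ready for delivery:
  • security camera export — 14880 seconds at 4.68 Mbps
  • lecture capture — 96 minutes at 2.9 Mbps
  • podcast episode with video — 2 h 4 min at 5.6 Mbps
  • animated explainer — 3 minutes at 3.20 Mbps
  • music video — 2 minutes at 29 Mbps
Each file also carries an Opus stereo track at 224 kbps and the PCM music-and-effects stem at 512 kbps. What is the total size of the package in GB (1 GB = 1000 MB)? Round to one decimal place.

Audio total: 224 + 512 = 736 kbps = 0.736 Mbps.
security camera export: 5.416 Mbps × 14880 s = 80590.1 Mb
lecture capture: 3.636 Mbps × 5760 s = 20943.4 Mb
podcast episode with video: 6.336 Mbps × 7440 s = 47139.8 Mb
animated explainer: 3.936 Mbps × 180 s = 708.5 Mb
music video: 29.736 Mbps × 120 s = 3568.3 Mb
Total: 152950.1 Mb = 19118.8 MB.
= 19.12 GB.

19.1 GB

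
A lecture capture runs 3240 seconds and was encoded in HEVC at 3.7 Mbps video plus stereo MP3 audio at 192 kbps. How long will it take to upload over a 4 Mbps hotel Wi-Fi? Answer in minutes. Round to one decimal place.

Audio: 192 kbps = 0.192 Mbps.
Total bitrate: 3.892 Mbps.
File: 3.892 Mbps × 3240 s = 12610.1 Mb.
At 4 Mbps: 12610.1 / 4 = 3152.5 s ≈ 52.5 minutes.

52.5 minutes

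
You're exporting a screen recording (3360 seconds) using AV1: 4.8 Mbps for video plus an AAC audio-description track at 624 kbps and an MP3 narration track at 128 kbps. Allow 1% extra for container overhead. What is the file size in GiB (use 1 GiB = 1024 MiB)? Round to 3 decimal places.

2.193 GiB

Audio total: 624 + 128 = 752 kbps = 0.752 Mbps.
Total bitrate: 4.8 + 0.752 = 5.552 Mbps.
Stream data: 5.552 Mbps × 3360 s = 18654.7 Mb.
With 1% container overhead: ×1.01.
18,841 Mb = 2,355,158,400 bytes ÷ 1,073,741,824 = 2.193 GiB.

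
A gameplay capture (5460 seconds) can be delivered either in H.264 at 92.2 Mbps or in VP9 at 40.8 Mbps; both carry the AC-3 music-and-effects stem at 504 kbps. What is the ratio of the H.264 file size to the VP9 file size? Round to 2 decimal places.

Audio: 504 kbps = 0.504 Mbps.
H.264: 92.704 Mbps × 5460 s = 506163.8 Mb = 58.925 GiB.
VP9: 41.304 Mbps × 5460 s = 225519.8 Mb = 26.254 GiB.
Ratio: 58.925 / 26.254 = 2.244.

2.24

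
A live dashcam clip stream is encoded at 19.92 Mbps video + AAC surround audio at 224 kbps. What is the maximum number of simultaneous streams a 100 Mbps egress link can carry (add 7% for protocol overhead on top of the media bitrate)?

Audio: 224 kbps = 0.224 Mbps.
Per-viewer media rate: 20.144 Mbps.
On the wire with 7% overhead: 21.554 Mbps.
100 Mbps = 100.0 Mbps; 100.0 / 21.554 = 4.64 → 4 viewers.

4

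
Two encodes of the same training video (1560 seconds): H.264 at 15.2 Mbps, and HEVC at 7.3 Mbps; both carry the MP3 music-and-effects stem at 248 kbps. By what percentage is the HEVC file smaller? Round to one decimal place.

51.1%

Audio: 248 kbps = 0.248 Mbps.
H.264: 15.448 Mbps × 1560 s = 24098.9 Mb = 2.805 GiB.
HEVC: 7.548 Mbps × 1560 s = 11774.9 Mb = 1.371 GiB.
Reduction: (1 − 1.371/2.805) × 100 = 51.14%.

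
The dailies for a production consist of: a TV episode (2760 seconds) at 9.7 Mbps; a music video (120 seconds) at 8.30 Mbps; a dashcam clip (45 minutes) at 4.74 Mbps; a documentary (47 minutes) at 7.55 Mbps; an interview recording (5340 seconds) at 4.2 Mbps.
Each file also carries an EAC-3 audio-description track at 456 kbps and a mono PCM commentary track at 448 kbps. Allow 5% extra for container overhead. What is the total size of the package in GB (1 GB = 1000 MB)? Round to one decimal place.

Audio total: 456 + 448 = 904 kbps = 0.904 Mbps.
TV episode: 10.604 Mbps × 2760 s × 1.05 = 30730.4 Mb
music video: 9.204 Mbps × 120 s × 1.05 = 1159.7 Mb
dashcam clip: 5.644 Mbps × 2700 s × 1.05 = 16000.7 Mb
documentary: 8.454 Mbps × 2820 s × 1.05 = 25032.3 Mb
interview recording: 5.104 Mbps × 5340 s × 1.05 = 28618.1 Mb
Total: 101541.3 Mb = 12692.7 MB.
= 12.69 GB.

12.7 GB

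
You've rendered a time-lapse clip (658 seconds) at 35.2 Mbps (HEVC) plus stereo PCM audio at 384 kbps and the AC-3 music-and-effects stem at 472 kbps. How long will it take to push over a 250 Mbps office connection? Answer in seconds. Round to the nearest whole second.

Audio total: 384 + 472 = 856 kbps = 0.856 Mbps.
Total bitrate: 36.056 Mbps.
File: 36.056 Mbps × 658 s = 23724.8 Mb.
At 250 Mbps: 23724.8 / 250 = 94.9 s ≈ 94.9 seconds.

95 seconds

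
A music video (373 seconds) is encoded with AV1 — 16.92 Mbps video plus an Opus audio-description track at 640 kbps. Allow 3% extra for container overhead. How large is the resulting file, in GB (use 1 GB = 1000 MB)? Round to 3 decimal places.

Audio: 640 kbps = 0.640 Mbps.
Total bitrate: 16.92 + 0.640 = 17.560 Mbps.
Stream data: 17.560 Mbps × 373 s = 6549.9 Mb.
With 3% container overhead: ×1.03.
6,746 Mb ÷ 8 = 843.3 MB → 0.8433 GB.

0.843 GB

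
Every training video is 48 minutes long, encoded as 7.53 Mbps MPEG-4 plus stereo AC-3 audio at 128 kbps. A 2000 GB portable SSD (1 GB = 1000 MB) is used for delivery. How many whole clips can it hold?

48 min = 2880 s
Audio: 128 kbps = 0.128 Mbps.
Total bitrate: 7.658 Mbps.
Per item: 7.658 Mbps × 2880 s = 22,055 Mb = 2,757 MB.
Capacity: 2000 GB = 16,000,000 Mb; 725.46 items → 725 complete.

725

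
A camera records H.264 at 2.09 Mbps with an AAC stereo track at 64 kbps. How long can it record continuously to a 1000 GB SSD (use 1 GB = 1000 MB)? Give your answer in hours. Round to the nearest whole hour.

1032 hours

Audio: 64 kbps = 0.064 Mbps.
Total bitrate: 2.09 + 0.064 = 2.154 Mbps.
Capacity: 1000 GB = 8,000,000 Mb.
Recording time: 8,000,000 / 2.154 = 3,714,020 s ≈ 1,032 hours.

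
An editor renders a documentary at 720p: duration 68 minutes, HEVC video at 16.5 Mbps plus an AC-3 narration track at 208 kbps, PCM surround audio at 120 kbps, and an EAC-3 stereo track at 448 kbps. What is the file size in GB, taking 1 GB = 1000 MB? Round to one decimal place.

68 min = 4080 s
Audio total: 208 + 120 + 448 = 776 kbps = 0.776 Mbps.
Total bitrate: 16.5 + 0.776 = 17.276 Mbps.
Stream data: 17.276 Mbps × 4080 s = 70486.1 Mb.
70,486 Mb ÷ 8 = 8,811 MB → 8.811 GB.

8.8 GB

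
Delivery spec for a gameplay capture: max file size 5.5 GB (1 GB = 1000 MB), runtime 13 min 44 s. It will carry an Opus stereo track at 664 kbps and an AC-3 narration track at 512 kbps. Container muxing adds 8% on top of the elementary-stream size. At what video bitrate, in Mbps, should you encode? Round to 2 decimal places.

48.27 Mbps

Budget: 5.5 GB = 44000.0 Mb.
Stream payload after overhead: 44000.0 / 1.08 = 40740.7 Mb.
13 min 44 s = 824 s
Total bitrate budget: 40740.7 Mb / 824 s = 49.443 Mbps.
Audio total: 664 + 512 = 1176 kbps = 1.176 Mbps.
Video: 49.443 − 1.176 = 48.267 Mbps.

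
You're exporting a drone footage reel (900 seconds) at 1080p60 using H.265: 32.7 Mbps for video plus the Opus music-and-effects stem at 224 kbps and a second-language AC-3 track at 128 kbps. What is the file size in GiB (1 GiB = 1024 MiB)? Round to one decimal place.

3.5 GiB

Audio total: 224 + 128 = 352 kbps = 0.352 Mbps.
Total bitrate: 32.7 + 0.352 = 33.052 Mbps.
Stream data: 33.052 Mbps × 900 s = 29746.8 Mb.
29,747 Mb = 3,718,350,000 bytes ÷ 1,073,741,824 = 3.463 GiB.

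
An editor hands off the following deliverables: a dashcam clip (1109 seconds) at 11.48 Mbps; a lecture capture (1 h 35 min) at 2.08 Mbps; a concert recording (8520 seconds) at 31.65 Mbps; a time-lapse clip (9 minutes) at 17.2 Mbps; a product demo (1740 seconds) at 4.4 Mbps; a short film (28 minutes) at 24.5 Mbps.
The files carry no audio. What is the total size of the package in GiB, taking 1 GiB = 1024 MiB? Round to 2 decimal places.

dashcam clip: 11.480 Mbps × 1109 s = 12731.3 Mb
lecture capture: 2.080 Mbps × 5700 s = 11856.0 Mb
concert recording: 31.650 Mbps × 8520 s = 269658.0 Mb
time-lapse clip: 17.200 Mbps × 540 s = 9288.0 Mb
product demo: 4.400 Mbps × 1740 s = 7656.0 Mb
short film: 24.500 Mbps × 1680 s = 41160.0 Mb
Total: 352349.3 Mb = 44043.7 MB.
= 41.02 GiB.

41.02 GiB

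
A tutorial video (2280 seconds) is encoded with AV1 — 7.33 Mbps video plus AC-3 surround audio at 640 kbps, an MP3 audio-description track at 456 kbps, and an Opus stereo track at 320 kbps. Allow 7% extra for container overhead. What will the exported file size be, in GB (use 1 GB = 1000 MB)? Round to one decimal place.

2.7 GB

Audio total: 640 + 456 + 320 = 1416 kbps = 1.416 Mbps.
Total bitrate: 7.33 + 1.416 = 8.746 Mbps.
Stream data: 8.746 Mbps × 2280 s = 19940.9 Mb.
With 7% container overhead: ×1.07.
21,337 Mb ÷ 8 = 2,667 MB → 2.667 GB.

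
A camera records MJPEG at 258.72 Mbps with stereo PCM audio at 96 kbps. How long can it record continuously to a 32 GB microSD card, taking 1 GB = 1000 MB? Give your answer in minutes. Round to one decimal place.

Audio: 96 kbps = 0.096 Mbps.
Total bitrate: 258.72 + 0.096 = 258.816 Mbps.
Capacity: 32 GB = 256,000 Mb.
Recording time: 256,000 / 258.816 = 989.1 s ≈ 16.5 minutes.

16.5 minutes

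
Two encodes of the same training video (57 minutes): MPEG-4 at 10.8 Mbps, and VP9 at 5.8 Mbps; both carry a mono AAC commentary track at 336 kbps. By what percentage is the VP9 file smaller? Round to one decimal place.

57 min = 3420 s
Audio: 336 kbps = 0.336 Mbps.
MPEG-4: 11.136 Mbps × 3420 s = 38085.1 Mb = 4.761 GB.
VP9: 6.136 Mbps × 3420 s = 20985.1 Mb = 2.623 GB.
Reduction: (1 − 2.623/4.761) × 100 = 44.90%.

44.9%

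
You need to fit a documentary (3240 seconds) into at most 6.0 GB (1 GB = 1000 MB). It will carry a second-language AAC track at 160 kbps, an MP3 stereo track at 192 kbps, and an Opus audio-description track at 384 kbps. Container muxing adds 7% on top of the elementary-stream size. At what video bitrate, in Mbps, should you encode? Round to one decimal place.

13.1 Mbps

Budget: 6.0 GB = 48000.0 Mb.
Stream payload after overhead: 48000.0 / 1.07 = 44859.8 Mb.
Total bitrate budget: 44859.8 Mb / 3240 s = 13.846 Mbps.
Audio total: 160 + 192 + 384 = 736 kbps = 0.736 Mbps.
Video: 13.846 − 0.736 = 13.110 Mbps.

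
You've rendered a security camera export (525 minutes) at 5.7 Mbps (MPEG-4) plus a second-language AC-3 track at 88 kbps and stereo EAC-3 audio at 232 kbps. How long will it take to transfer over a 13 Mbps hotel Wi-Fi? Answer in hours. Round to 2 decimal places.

525 min = 31500 s
Audio total: 88 + 232 = 320 kbps = 0.320 Mbps.
Total bitrate: 6.020 Mbps.
File: 6.020 Mbps × 31500 s = 189630.0 Mb.
At 13 Mbps: 189630.0 / 13 = 14586.9 s ≈ 4.05 hours.

4.05 hours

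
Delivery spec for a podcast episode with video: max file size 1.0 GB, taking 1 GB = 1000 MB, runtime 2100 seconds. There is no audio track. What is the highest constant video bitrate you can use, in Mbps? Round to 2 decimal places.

Budget: 1.0 GB = 8000.0 Mb.
Total bitrate budget: 8000.0 Mb / 2100 s = 3.810 Mbps.

3.81 Mbps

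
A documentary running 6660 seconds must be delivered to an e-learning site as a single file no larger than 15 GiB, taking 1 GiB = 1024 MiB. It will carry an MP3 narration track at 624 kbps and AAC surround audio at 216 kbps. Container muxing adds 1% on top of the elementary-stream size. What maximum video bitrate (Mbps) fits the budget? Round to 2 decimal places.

Budget: 15 GiB = 128849.0 Mb.
Stream payload after overhead: 128849.0 / 1.01 = 127573.3 Mb.
Total bitrate budget: 127573.3 Mb / 6660 s = 19.155 Mbps.
Audio total: 624 + 216 = 840 kbps = 0.840 Mbps.
Video: 19.155 − 0.840 = 18.315 Mbps.

18.32 Mbps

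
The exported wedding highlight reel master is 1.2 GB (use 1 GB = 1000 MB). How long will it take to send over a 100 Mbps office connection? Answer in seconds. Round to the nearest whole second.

96 seconds

File: 1.2 GB = 9600.0 Mb.
At 100 Mbps: 9600.0 / 100 = 96.0 s ≈ 96 seconds.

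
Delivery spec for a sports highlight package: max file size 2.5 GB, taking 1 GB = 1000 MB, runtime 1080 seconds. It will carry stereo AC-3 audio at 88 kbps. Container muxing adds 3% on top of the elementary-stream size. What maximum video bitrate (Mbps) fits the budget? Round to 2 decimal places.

17.89 Mbps

Budget: 2.5 GB = 20000.0 Mb.
Stream payload after overhead: 20000.0 / 1.03 = 19417.5 Mb.
Total bitrate budget: 19417.5 Mb / 1080 s = 17.979 Mbps.
Audio: 88 kbps = 0.088 Mbps.
Video: 17.979 − 0.088 = 17.891 Mbps.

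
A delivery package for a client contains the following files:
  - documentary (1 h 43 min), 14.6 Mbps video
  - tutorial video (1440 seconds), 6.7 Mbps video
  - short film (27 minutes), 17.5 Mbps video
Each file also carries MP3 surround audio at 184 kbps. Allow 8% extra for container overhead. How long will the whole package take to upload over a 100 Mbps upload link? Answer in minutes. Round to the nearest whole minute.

23 minutes

Audio: 184 kbps = 0.184 Mbps.
documentary: 14.784 Mbps × 6180 s × 1.08 = 98674.3 Mb
tutorial video: 6.884 Mbps × 1440 s × 1.08 = 10706.0 Mb
short film: 17.684 Mbps × 1620 s × 1.08 = 30939.9 Mb
Total: 140320.3 Mb = 17540.0 MB.
At 100 Mbps: 140320.3 / 100 = 1403 s ≈ 23.4 minutes.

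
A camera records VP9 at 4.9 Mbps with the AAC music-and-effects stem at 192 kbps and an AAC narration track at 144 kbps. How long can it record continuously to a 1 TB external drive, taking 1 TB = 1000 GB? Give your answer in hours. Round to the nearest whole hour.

Audio total: 192 + 144 = 336 kbps = 0.336 Mbps.
Total bitrate: 4.9 + 0.336 = 5.236 Mbps.
Capacity: 1 TB = 8,000,000 Mb.
Recording time: 8,000,000 / 5.236 = 1,527,884 s ≈ 424 hours.

424 hours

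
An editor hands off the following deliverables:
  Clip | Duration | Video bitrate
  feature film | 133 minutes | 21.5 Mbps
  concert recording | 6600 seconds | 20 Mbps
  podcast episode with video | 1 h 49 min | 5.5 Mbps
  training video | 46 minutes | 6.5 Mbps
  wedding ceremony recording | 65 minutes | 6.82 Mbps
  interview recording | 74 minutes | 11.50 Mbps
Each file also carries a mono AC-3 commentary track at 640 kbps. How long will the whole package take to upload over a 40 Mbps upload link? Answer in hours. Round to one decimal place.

Audio: 640 kbps = 0.640 Mbps.
feature film: 22.140 Mbps × 7980 s = 176677.2 Mb
concert recording: 20.640 Mbps × 6600 s = 136224.0 Mb
podcast episode with video: 6.140 Mbps × 6540 s = 40155.6 Mb
training video: 7.140 Mbps × 2760 s = 19706.4 Mb
wedding ceremony recording: 7.460 Mbps × 3900 s = 29094.0 Mb
interview recording: 12.140 Mbps × 4440 s = 53901.6 Mb
Total: 455758.8 Mb = 56969.8 MB.
At 40 Mbps: 455758.8 / 40 = 11394 s ≈ 3.16 hours.

3.2 hours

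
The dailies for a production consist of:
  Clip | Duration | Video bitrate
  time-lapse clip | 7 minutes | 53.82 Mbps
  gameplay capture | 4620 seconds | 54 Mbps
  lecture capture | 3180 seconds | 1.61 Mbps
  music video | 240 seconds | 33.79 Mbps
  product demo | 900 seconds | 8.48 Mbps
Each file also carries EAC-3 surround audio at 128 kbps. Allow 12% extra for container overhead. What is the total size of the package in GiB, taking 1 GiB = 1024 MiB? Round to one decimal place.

38.4 GiB

Audio: 128 kbps = 0.128 Mbps.
time-lapse clip: 53.948 Mbps × 420 s × 1.12 = 25377.1 Mb
gameplay capture: 54.128 Mbps × 4620 s × 1.12 = 280079.9 Mb
lecture capture: 1.738 Mbps × 3180 s × 1.12 = 6190.1 Mb
music video: 33.918 Mbps × 240 s × 1.12 = 9117.2 Mb
product demo: 8.608 Mbps × 900 s × 1.12 = 8676.9 Mb
Total: 329441.1 Mb = 41180.1 MB.
= 38.35 GiB.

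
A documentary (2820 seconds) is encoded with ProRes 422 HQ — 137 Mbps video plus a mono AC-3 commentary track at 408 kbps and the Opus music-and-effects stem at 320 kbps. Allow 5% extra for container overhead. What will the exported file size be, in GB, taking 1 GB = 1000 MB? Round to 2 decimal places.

50.98 GB

Audio total: 408 + 320 = 728 kbps = 0.728 Mbps.
Total bitrate: 137 + 0.728 = 137.728 Mbps.
Stream data: 137.728 Mbps × 2820 s = 388393.0 Mb.
With 5% container overhead: ×1.05.
407,813 Mb ÷ 8 = 50,977 MB → 50.98 GB.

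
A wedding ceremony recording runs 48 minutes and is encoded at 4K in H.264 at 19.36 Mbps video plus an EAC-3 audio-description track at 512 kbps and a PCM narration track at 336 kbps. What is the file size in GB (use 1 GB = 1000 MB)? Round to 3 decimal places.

48 min = 2880 s
Audio total: 512 + 336 = 848 kbps = 0.848 Mbps.
Total bitrate: 19.36 + 0.848 = 20.208 Mbps.
Stream data: 20.208 Mbps × 2880 s = 58199.0 Mb.
58,199 Mb ÷ 8 = 7,275 MB → 7.275 GB.

7.275 GB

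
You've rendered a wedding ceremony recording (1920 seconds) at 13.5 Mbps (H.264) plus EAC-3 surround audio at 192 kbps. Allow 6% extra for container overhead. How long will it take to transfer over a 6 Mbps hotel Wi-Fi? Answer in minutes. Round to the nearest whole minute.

77 minutes

Audio: 192 kbps = 0.192 Mbps.
Total bitrate: 13.692 Mbps.
File: 13.692 Mbps × 1920 s = 26288.6 Mb.
With 6% container overhead: ×1.06. → 27866.0 Mb.
At 6 Mbps: 27866.0 / 6 = 4644.3 s ≈ 77.4 minutes.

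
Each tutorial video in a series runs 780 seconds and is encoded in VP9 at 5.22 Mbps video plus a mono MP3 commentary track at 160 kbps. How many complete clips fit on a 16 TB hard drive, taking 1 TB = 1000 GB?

30502

Audio: 160 kbps = 0.160 Mbps.
Total bitrate: 5.380 Mbps.
Per item: 5.380 Mbps × 780 s = 4,196 Mb = 524.5 MB.
Capacity: 16 TB = 128,000,000 Mb; 30502.34 items → 30502 complete.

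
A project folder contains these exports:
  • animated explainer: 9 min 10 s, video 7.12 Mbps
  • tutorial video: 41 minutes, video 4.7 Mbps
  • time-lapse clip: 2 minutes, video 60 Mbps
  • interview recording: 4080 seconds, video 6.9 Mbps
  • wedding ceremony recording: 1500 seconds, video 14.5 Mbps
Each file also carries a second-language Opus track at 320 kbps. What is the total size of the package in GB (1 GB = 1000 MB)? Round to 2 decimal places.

9.42 GB

Audio: 320 kbps = 0.320 Mbps.
animated explainer: 7.440 Mbps × 550 s = 4092.0 Mb
tutorial video: 5.020 Mbps × 2460 s = 12349.2 Mb
time-lapse clip: 60.320 Mbps × 120 s = 7238.4 Mb
interview recording: 7.220 Mbps × 4080 s = 29457.6 Mb
wedding ceremony recording: 14.820 Mbps × 1500 s = 22230.0 Mb
Total: 75367.2 Mb = 9420.9 MB.
= 9.421 GB.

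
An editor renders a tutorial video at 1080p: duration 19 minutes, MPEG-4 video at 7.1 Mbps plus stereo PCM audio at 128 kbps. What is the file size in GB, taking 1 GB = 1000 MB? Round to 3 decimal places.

1.030 GB

19 min = 1140 s
Audio: 128 kbps = 0.128 Mbps.
Total bitrate: 7.1 + 0.128 = 7.228 Mbps.
Stream data: 7.228 Mbps × 1140 s = 8239.9 Mb.
8,240 Mb ÷ 8 = 1,030 MB → 1.030 GB.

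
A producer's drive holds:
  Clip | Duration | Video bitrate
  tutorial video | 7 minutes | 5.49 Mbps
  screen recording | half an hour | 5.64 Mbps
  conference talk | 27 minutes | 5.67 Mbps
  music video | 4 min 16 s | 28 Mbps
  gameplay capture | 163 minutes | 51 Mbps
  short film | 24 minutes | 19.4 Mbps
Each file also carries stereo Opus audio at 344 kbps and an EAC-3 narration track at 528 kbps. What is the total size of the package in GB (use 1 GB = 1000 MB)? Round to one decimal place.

71.1 GB

Audio total: 344 + 528 = 872 kbps = 0.872 Mbps.
tutorial video: 6.362 Mbps × 420 s = 2672.0 Mb
screen recording: 6.512 Mbps × 1800 s = 11721.6 Mb
conference talk: 6.542 Mbps × 1620 s = 10598.0 Mb
music video: 28.872 Mbps × 256 s = 7391.2 Mb
gameplay capture: 51.872 Mbps × 9780 s = 507308.2 Mb
short film: 20.272 Mbps × 1440 s = 29191.7 Mb
Total: 568882.8 Mb = 71110.3 MB.
= 71.11 GB.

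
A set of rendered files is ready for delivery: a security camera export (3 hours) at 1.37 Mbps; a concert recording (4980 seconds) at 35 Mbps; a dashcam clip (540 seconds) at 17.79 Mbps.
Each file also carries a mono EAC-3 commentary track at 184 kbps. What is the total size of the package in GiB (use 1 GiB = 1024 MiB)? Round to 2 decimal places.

Audio: 184 kbps = 0.184 Mbps.
security camera export: 1.554 Mbps × 10800 s = 16783.2 Mb
concert recording: 35.184 Mbps × 4980 s = 175216.3 Mb
dashcam clip: 17.974 Mbps × 540 s = 9706.0 Mb
Total: 201705.5 Mb = 25213.2 MB.
= 23.48 GiB.

23.48 GiB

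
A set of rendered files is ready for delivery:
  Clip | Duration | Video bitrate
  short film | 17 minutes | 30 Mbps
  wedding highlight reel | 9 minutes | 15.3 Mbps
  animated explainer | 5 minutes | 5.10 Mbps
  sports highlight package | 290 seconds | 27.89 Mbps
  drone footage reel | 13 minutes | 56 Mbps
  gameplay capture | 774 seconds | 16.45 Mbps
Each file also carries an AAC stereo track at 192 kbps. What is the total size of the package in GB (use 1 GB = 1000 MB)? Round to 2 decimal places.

Audio: 192 kbps = 0.192 Mbps.
short film: 30.192 Mbps × 1020 s = 30795.8 Mb
wedding highlight reel: 15.492 Mbps × 540 s = 8365.7 Mb
animated explainer: 5.292 Mbps × 300 s = 1587.6 Mb
sports highlight package: 28.082 Mbps × 290 s = 8143.8 Mb
drone footage reel: 56.192 Mbps × 780 s = 43829.8 Mb
gameplay capture: 16.642 Mbps × 774 s = 12880.9 Mb
Total: 105603.6 Mb = 13200.4 MB.
= 13.20 GB.

13.20 GB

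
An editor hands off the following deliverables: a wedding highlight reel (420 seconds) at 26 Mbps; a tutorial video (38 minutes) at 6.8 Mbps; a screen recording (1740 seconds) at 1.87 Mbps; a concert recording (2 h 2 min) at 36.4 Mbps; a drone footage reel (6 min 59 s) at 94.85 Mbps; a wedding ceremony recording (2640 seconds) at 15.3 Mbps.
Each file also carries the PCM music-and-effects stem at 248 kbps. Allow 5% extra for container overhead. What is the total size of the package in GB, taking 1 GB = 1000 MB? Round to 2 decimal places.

49.87 GB

Audio: 248 kbps = 0.248 Mbps.
wedding highlight reel: 26.248 Mbps × 420 s × 1.05 = 11575.4 Mb
tutorial video: 7.048 Mbps × 2280 s × 1.05 = 16872.9 Mb
screen recording: 2.118 Mbps × 1740 s × 1.05 = 3869.6 Mb
concert recording: 36.648 Mbps × 7320 s × 1.05 = 281676.5 Mb
drone footage reel: 95.098 Mbps × 419 s × 1.05 = 41838.4 Mb
wedding ceremony recording: 15.548 Mbps × 2640 s × 1.05 = 43099.1 Mb
Total: 398931.8 Mb = 49866.5 MB.
= 49.87 GB.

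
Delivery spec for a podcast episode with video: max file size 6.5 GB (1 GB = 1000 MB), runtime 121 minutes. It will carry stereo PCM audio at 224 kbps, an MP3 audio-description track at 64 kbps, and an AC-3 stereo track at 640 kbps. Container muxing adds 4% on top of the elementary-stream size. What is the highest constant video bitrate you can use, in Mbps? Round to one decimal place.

Budget: 6.5 GB = 52000.0 Mb.
Stream payload after overhead: 52000.0 / 1.04 = 50000.0 Mb.
121 min = 7260 s
Total bitrate budget: 50000.0 Mb / 7260 s = 6.887 Mbps.
Audio total: 224 + 64 + 640 = 928 kbps = 0.928 Mbps.
Video: 6.887 − 0.928 = 5.959 Mbps.

6.0 Mbps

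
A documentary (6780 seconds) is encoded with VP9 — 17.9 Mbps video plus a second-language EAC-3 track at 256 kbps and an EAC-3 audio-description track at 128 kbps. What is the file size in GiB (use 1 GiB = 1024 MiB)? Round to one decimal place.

Audio total: 256 + 128 = 384 kbps = 0.384 Mbps.
Total bitrate: 17.9 + 0.384 = 18.284 Mbps.
Stream data: 18.284 Mbps × 6780 s = 123965.5 Mb.
123,966 Mb = 15,495,690,000 bytes ÷ 1,073,741,824 = 14.43 GiB.

14.4 GiB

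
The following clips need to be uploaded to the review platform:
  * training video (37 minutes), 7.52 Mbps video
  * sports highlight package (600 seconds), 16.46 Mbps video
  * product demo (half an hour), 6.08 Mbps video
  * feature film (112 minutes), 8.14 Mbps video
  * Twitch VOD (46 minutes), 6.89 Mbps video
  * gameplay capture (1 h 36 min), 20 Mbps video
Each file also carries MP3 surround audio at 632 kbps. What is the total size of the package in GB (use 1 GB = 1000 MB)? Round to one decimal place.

Audio: 632 kbps = 0.632 Mbps.
training video: 8.152 Mbps × 2220 s = 18097.4 Mb
sports highlight package: 17.092 Mbps × 600 s = 10255.2 Mb
product demo: 6.712 Mbps × 1800 s = 12081.6 Mb
feature film: 8.772 Mbps × 6720 s = 58947.8 Mb
Twitch VOD: 7.522 Mbps × 2760 s = 20760.7 Mb
gameplay capture: 20.632 Mbps × 5760 s = 118840.3 Mb
Total: 238983.1 Mb = 29872.9 MB.
= 29.87 GB.

29.9 GB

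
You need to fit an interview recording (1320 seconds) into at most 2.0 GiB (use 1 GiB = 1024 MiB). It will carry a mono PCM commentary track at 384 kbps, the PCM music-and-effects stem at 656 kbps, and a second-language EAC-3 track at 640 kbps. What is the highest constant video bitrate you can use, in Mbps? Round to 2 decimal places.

Budget: 2.0 GiB = 17179.9 Mb.
Total bitrate budget: 17179.9 Mb / 1320 s = 13.015 Mbps.
Audio total: 384 + 656 + 640 = 1680 kbps = 1.680 Mbps.
Video: 13.015 − 1.680 = 11.335 Mbps.

11.34 Mbps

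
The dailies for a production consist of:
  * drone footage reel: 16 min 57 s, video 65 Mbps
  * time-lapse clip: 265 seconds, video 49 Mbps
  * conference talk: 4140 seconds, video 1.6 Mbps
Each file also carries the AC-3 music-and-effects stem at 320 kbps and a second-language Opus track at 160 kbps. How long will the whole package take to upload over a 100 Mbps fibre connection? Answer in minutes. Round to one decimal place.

14.7 minutes

Audio total: 320 + 160 = 480 kbps = 0.480 Mbps.
drone footage reel: 65.480 Mbps × 1017 s = 66593.2 Mb
time-lapse clip: 49.480 Mbps × 265 s = 13112.2 Mb
conference talk: 2.080 Mbps × 4140 s = 8611.2 Mb
Total: 88316.6 Mb = 11039.6 MB.
At 100 Mbps: 88316.6 / 100 = 883 s ≈ 14.7 minutes.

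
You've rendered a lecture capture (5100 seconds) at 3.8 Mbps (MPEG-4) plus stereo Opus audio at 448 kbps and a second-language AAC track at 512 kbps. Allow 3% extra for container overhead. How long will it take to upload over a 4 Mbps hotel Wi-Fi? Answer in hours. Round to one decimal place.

1.7 hours

Audio total: 448 + 512 = 960 kbps = 0.960 Mbps.
Total bitrate: 4.760 Mbps.
File: 4.760 Mbps × 5100 s = 24276.0 Mb.
With 3% container overhead: ×1.03. → 25004.3 Mb.
At 4 Mbps: 25004.3 / 4 = 6251.1 s ≈ 1.74 hours.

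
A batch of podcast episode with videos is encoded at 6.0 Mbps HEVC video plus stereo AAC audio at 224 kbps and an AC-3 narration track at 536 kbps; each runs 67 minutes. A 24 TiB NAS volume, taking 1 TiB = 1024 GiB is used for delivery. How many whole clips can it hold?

67 min = 4020 s
Audio total: 224 + 536 = 760 kbps = 0.760 Mbps.
Total bitrate: 6.760 Mbps.
Per item: 6.760 Mbps × 4020 s = 27,175 Mb = 3,397 MB.
Capacity: 24 TiB = 211,106,233 Mb; 7768.34 items → 7768 complete.

7768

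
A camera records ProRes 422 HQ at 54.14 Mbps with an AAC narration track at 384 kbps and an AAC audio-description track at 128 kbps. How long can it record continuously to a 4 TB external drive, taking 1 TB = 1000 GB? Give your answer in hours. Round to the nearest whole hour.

163 hours

Audio total: 384 + 128 = 512 kbps = 0.512 Mbps.
Total bitrate: 54.14 + 0.512 = 54.652 Mbps.
Capacity: 4 TB = 32,000,000 Mb.
Recording time: 32,000,000 / 54.652 = 585,523 s ≈ 163 hours.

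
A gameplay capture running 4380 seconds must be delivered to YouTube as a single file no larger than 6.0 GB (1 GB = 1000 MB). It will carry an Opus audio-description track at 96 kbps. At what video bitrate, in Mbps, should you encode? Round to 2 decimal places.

10.86 Mbps

Budget: 6.0 GB = 48000.0 Mb.
Total bitrate budget: 48000.0 Mb / 4380 s = 10.959 Mbps.
Audio: 96 kbps = 0.096 Mbps.
Video: 10.959 − 0.096 = 10.863 Mbps.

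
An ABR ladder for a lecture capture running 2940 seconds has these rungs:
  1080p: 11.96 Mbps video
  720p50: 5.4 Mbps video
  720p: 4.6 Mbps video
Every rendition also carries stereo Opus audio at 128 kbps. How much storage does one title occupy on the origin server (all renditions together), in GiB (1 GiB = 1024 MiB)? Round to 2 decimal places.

7.65 GiB

Audio: 128 kbps = 0.128 Mbps.
Sum of rendition bitrates: (11.96+0.128) + (5.4+0.128) + (4.6+0.128) = 22.344 Mbps.
× 2940 s = 65,691 Mb = 8,211 MB = 7.647 GiB.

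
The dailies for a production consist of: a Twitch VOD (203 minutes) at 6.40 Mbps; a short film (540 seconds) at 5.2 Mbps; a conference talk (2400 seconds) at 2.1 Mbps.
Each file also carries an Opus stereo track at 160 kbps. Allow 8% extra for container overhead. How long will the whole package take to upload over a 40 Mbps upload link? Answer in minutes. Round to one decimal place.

39.7 minutes

Audio: 160 kbps = 0.160 Mbps.
Twitch VOD: 6.560 Mbps × 12180 s × 1.08 = 86292.9 Mb
short film: 5.360 Mbps × 540 s × 1.08 = 3126.0 Mb
conference talk: 2.260 Mbps × 2400 s × 1.08 = 5857.9 Mb
Total: 95276.7 Mb = 11909.6 MB.
At 40 Mbps: 95276.7 / 40 = 2382 s ≈ 39.7 minutes.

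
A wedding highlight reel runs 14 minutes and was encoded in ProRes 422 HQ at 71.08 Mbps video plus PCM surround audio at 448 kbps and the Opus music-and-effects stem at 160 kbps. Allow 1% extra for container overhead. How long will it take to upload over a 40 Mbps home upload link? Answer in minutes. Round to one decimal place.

14 min = 840 s
Audio total: 448 + 160 = 608 kbps = 0.608 Mbps.
Total bitrate: 71.688 Mbps.
File: 71.688 Mbps × 840 s = 60217.9 Mb.
With 1% container overhead: ×1.01. → 60820.1 Mb.
At 40 Mbps: 60820.1 / 40 = 1520.5 s ≈ 25.3 minutes.

25.3 minutes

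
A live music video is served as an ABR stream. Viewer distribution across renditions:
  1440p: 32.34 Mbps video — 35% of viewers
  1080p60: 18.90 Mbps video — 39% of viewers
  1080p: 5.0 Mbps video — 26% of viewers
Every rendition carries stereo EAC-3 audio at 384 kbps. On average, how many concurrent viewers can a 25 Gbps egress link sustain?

Audio: 384 kbps = 0.384 Mbps.
Average per-viewer bitrate: 0.35×32.724 + 0.39×19.284 + 0.26×5.384 = 20.374 Mbps.
25 Gbps = 25,000 Mbps; 25,000 / 20.374 = 1227.05 → 1227.

1227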